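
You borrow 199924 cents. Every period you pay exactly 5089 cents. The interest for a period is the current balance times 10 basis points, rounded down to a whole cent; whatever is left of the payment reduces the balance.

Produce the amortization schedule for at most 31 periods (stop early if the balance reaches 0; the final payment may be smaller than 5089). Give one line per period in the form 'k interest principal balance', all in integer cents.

1. interest=⌊199924·10/10000⌋=199; principal=5089-199=4890; balance=199924-4890=195034
2. interest=⌊195034·10/10000⌋=195; principal=5089-195=4894; balance=195034-4894=190140
3. interest=⌊190140·10/10000⌋=190; principal=5089-190=4899; balance=190140-4899=185241
4. interest=⌊185241·10/10000⌋=185; principal=5089-185=4904; balance=185241-4904=180337
5. interest=⌊180337·10/10000⌋=180; principal=5089-180=4909; balance=180337-4909=175428
6. interest=⌊175428·10/10000⌋=175; principal=5089-175=4914; balance=175428-4914=170514
7. interest=⌊170514·10/10000⌋=170; principal=5089-170=4919; balance=170514-4919=165595
8. interest=⌊165595·10/10000⌋=165; principal=5089-165=4924; balance=165595-4924=160671
9. interest=⌊160671·10/10000⌋=160; principal=5089-160=4929; balance=160671-4929=155742
10. interest=⌊155742·10/10000⌋=155; principal=5089-155=4934; balance=155742-4934=150808
11. interest=⌊150808·10/10000⌋=150; principal=5089-150=4939; balance=150808-4939=145869
12. interest=⌊145869·10/10000⌋=145; principal=5089-145=4944; balance=145869-4944=140925
13. interest=⌊140925·10/10000⌋=140; principal=5089-140=4949; balance=140925-4949=135976
14. interest=⌊135976·10/10000⌋=135; principal=5089-135=4954; balance=135976-4954=131022
15. interest=⌊131022·10/10000⌋=131; principal=5089-131=4958; balance=131022-4958=126064
16. interest=⌊126064·10/10000⌋=126; principal=5089-126=4963; balance=126064-4963=121101
17. interest=⌊121101·10/10000⌋=121; principal=5089-121=4968; balance=121101-4968=116133
18. interest=⌊116133·10/10000⌋=116; principal=5089-116=4973; balance=116133-4973=111160
19. interest=⌊111160·10/10000⌋=111; principal=5089-111=4978; balance=111160-4978=106182
20. interest=⌊106182·10/10000⌋=106; principal=5089-106=4983; balance=106182-4983=101199
21. interest=⌊101199·10/10000⌋=101; principal=5089-101=4988; balance=101199-4988=96211
22. interest=⌊96211·10/10000⌋=96; principal=5089-96=4993; balance=96211-4993=91218
23. interest=⌊91218·10/10000⌋=91; principal=5089-91=4998; balance=91218-4998=86220
24. interest=⌊86220·10/10000⌋=86; principal=5089-86=5003; balance=86220-5003=81217
25. interest=⌊81217·10/10000⌋=81; principal=5089-81=5008; balance=81217-5008=76209
26. interest=⌊76209·10/10000⌋=76; principal=5089-76=5013; balance=76209-5013=71196
27. interest=⌊71196·10/10000⌋=71; principal=5089-71=5018; balance=71196-5018=66178
28. interest=⌊66178·10/10000⌋=66; principal=5089-66=5023; balance=66178-5023=61155
29. interest=⌊61155·10/10000⌋=61; principal=5089-61=5028; balance=61155-5028=56127
30. interest=⌊56127·10/10000⌋=56; principal=5089-56=5033; balance=56127-5033=51094
31. interest=⌊51094·10/10000⌋=51; principal=5089-51=5038; balance=51094-5038=46056

1 199 4890 195034
2 195 4894 190140
3 190 4899 185241
4 185 4904 180337
5 180 4909 175428
6 175 4914 170514
7 170 4919 165595
8 165 4924 160671
9 160 4929 155742
10 155 4934 150808
11 150 4939 145869
12 145 4944 140925
13 140 4949 135976
14 135 4954 131022
15 131 4958 126064
16 126 4963 121101
17 121 4968 116133
18 116 4973 111160
19 111 4978 106182
20 106 4983 101199
21 101 4988 96211
22 96 4993 91218
23 91 4998 86220
24 86 5003 81217
25 81 5008 76209
26 76 5013 71196
27 71 5018 66178
28 66 5023 61155
29 61 5028 56127
30 56 5033 51094
31 51 5038 46056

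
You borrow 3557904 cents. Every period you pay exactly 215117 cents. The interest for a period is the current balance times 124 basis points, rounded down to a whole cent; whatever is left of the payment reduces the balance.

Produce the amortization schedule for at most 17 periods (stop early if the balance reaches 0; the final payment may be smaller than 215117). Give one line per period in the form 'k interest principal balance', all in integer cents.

1. interest=⌊3557904·124/10000⌋=44118; principal=215117-44118=170999; balance=3557904-170999=3386905
2. interest=⌊3386905·124/10000⌋=41997; principal=215117-41997=173120; balance=3386905-173120=3213785
3. interest=⌊3213785·124/10000⌋=39850; principal=215117-39850=175267; balance=3213785-175267=3038518
4. interest=⌊3038518·124/10000⌋=37677; principal=215117-37677=177440; balance=3038518-177440=2861078
5. interest=⌊2861078·124/10000⌋=35477; principal=215117-35477=179640; balance=2861078-179640=2681438
6. interest=⌊2681438·124/10000⌋=33249; principal=215117-33249=181868; balance=2681438-181868=2499570
7. interest=⌊2499570·124/10000⌋=30994; principal=215117-30994=184123; balance=2499570-184123=2315447
8. interest=⌊2315447·124/10000⌋=28711; principal=215117-28711=186406; balance=2315447-186406=2129041
9. interest=⌊2129041·124/10000⌋=26400; principal=215117-26400=188717; balance=2129041-188717=1940324
10. interest=⌊1940324·124/10000⌋=24060; principal=215117-24060=191057; balance=1940324-191057=1749267
11. interest=⌊1749267·124/10000⌋=21690; principal=215117-21690=193427; balance=1749267-193427=1555840
12. interest=⌊1555840·124/10000⌋=19292; principal=215117-19292=195825; balance=1555840-195825=1360015
13. interest=⌊1360015·124/10000⌋=16864; principal=215117-16864=198253; balance=1360015-198253=1161762
14. interest=⌊1161762·124/10000⌋=14405; principal=215117-14405=200712; balance=1161762-200712=961050
15. interest=⌊961050·124/10000⌋=11917; principal=215117-11917=203200; balance=961050-203200=757850
16. interest=⌊757850·124/10000⌋=9397; principal=215117-9397=205720; balance=757850-205720=552130
17. interest=⌊552130·124/10000⌋=6846; principal=215117-6846=208271; balance=552130-208271=343859

1 44118 170999 3386905
2 41997 173120 3213785
3 39850 175267 3038518
4 37677 177440 2861078
5 35477 179640 2681438
6 33249 181868 2499570
7 30994 184123 2315447
8 28711 186406 2129041
9 26400 188717 1940324
10 24060 191057 1749267
11 21690 193427 1555840
12 19292 195825 1360015
13 16864 198253 1161762
14 14405 200712 961050
15 11917 203200 757850
16 9397 205720 552130
17 6846 208271 343859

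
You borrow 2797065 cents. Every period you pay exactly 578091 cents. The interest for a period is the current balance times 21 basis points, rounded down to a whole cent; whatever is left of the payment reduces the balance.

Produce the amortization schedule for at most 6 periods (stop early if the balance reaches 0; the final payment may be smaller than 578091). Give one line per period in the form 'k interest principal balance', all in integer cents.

1 5873 572218 2224847
2 4672 573419 1651428
3 3467 574624 1076804
4 2261 575830 500974
5 1052 500974 0

1. interest=⌊2797065·21/10000⌋=5873; principal=578091-5873=572218; balance=2797065-572218=2224847
2. interest=⌊2224847·21/10000⌋=4672; principal=578091-4672=573419; balance=2224847-573419=1651428
3. interest=⌊1651428·21/10000⌋=3467; principal=578091-3467=574624; balance=1651428-574624=1076804
4. interest=⌊1076804·21/10000⌋=2261; principal=578091-2261=575830; balance=1076804-575830=500974
5. interest=⌊500974·21/10000⌋=1052; principal=min(578091-1052,500974)=500974; balance=500974-500974=0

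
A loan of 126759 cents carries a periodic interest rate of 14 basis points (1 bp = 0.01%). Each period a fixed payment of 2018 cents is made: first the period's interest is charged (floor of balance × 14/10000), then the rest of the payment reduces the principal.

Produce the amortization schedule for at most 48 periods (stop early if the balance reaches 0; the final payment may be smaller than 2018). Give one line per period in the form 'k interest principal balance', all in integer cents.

1 177 1841 124918
2 174 1844 123074
3 172 1846 121228
4 169 1849 119379
5 167 1851 117528
6 164 1854 115674
7 161 1857 113817
8 159 1859 111958
9 156 1862 110096
10 154 1864 108232
11 151 1867 106365
12 148 1870 104495
13 146 1872 102623
14 143 1875 100748
15 141 1877 98871
16 138 1880 96991
17 135 1883 95108
18 133 1885 93223
19 130 1888 91335
20 127 1891 89444
21 125 1893 87551
22 122 1896 85655
23 119 1899 83756
24 117 1901 81855
25 114 1904 79951
26 111 1907 78044
27 109 1909 76135
28 106 1912 74223
29 103 1915 72308
30 101 1917 70391
31 98 1920 68471
32 95 1923 66548
33 93 1925 64623
34 90 1928 62695
35 87 1931 60764
36 85 1933 58831
37 82 1936 56895
38 79 1939 54956
39 76 1942 53014
40 74 1944 51070
41 71 1947 49123
42 68 1950 47173
43 66 1952 45221
44 63 1955 43266
45 60 1958 41308
46 57 1961 39347
47 55 1963 37384
48 52 1966 35418

1. interest=⌊126759·14/10000⌋=177; principal=2018-177=1841; balance=126759-1841=124918
2. interest=⌊124918·14/10000⌋=174; principal=2018-174=1844; balance=124918-1844=123074
3. interest=⌊123074·14/10000⌋=172; principal=2018-172=1846; balance=123074-1846=121228
4. interest=⌊121228·14/10000⌋=169; principal=2018-169=1849; balance=121228-1849=119379
5. interest=⌊119379·14/10000⌋=167; principal=2018-167=1851; balance=119379-1851=117528
6. interest=⌊117528·14/10000⌋=164; principal=2018-164=1854; balance=117528-1854=115674
7. interest=⌊115674·14/10000⌋=161; principal=2018-161=1857; balance=115674-1857=113817
8. interest=⌊113817·14/10000⌋=159; principal=2018-159=1859; balance=113817-1859=111958
9. interest=⌊111958·14/10000⌋=156; principal=2018-156=1862; balance=111958-1862=110096
10. interest=⌊110096·14/10000⌋=154; principal=2018-154=1864; balance=110096-1864=108232
11. interest=⌊108232·14/10000⌋=151; principal=2018-151=1867; balance=108232-1867=106365
12. interest=⌊106365·14/10000⌋=148; principal=2018-148=1870; balance=106365-1870=104495
13. interest=⌊104495·14/10000⌋=146; principal=2018-146=1872; balance=104495-1872=102623
14. interest=⌊102623·14/10000⌋=143; principal=2018-143=1875; balance=102623-1875=100748
15. interest=⌊100748·14/10000⌋=141; principal=2018-141=1877; balance=100748-1877=98871
16. interest=⌊98871·14/10000⌋=138; principal=2018-138=1880; balance=98871-1880=96991
17. interest=⌊96991·14/10000⌋=135; principal=2018-135=1883; balance=96991-1883=95108
18. interest=⌊95108·14/10000⌋=133; principal=2018-133=1885; balance=95108-1885=93223
19. interest=⌊93223·14/10000⌋=130; principal=2018-130=1888; balance=93223-1888=91335
20. interest=⌊91335·14/10000⌋=127; principal=2018-127=1891; balance=91335-1891=89444
21. interest=⌊89444·14/10000⌋=125; principal=2018-125=1893; balance=89444-1893=87551
22. interest=⌊87551·14/10000⌋=122; principal=2018-122=1896; balance=87551-1896=85655
23. interest=⌊85655·14/10000⌋=119; principal=2018-119=1899; balance=85655-1899=83756
24. interest=⌊83756·14/10000⌋=117; principal=2018-117=1901; balance=83756-1901=81855
25. interest=⌊81855·14/10000⌋=114; principal=2018-114=1904; balance=81855-1904=79951
26. interest=⌊79951·14/10000⌋=111; principal=2018-111=1907; balance=79951-1907=78044
27. interest=⌊78044·14/10000⌋=109; principal=2018-109=1909; balance=78044-1909=76135
28. interest=⌊76135·14/10000⌋=106; principal=2018-106=1912; balance=76135-1912=74223
29. interest=⌊74223·14/10000⌋=103; principal=2018-103=1915; balance=74223-1915=72308
30. interest=⌊72308·14/10000⌋=101; principal=2018-101=1917; balance=72308-1917=70391
31. interest=⌊70391·14/10000⌋=98; principal=2018-98=1920; balance=70391-1920=68471
32. interest=⌊68471·14/10000⌋=95; principal=2018-95=1923; balance=68471-1923=66548
33. interest=⌊66548·14/10000⌋=93; principal=2018-93=1925; balance=66548-1925=64623
34. interest=⌊64623·14/10000⌋=90; principal=2018-90=1928; balance=64623-1928=62695
35. interest=⌊62695·14/10000⌋=87; principal=2018-87=1931; balance=62695-1931=60764
36. interest=⌊60764·14/10000⌋=85; principal=2018-85=1933; balance=60764-1933=58831
37. interest=⌊58831·14/10000⌋=82; principal=2018-82=1936; balance=58831-1936=56895
38. interest=⌊56895·14/10000⌋=79; principal=2018-79=1939; balance=56895-1939=54956
39. interest=⌊54956·14/10000⌋=76; principal=2018-76=1942; balance=54956-1942=53014
40. interest=⌊53014·14/10000⌋=74; principal=2018-74=1944; balance=53014-1944=51070
41. interest=⌊51070·14/10000⌋=71; principal=2018-71=1947; balance=51070-1947=49123
42. interest=⌊49123·14/10000⌋=68; principal=2018-68=1950; balance=49123-1950=47173
43. interest=⌊47173·14/10000⌋=66; principal=2018-66=1952; balance=47173-1952=45221
44. interest=⌊45221·14/10000⌋=63; principal=2018-63=1955; balance=45221-1955=43266
45. interest=⌊43266·14/10000⌋=60; principal=2018-60=1958; balance=43266-1958=41308
46. interest=⌊41308·14/10000⌋=57; principal=2018-57=1961; balance=41308-1961=39347
47. interest=⌊39347·14/10000⌋=55; principal=2018-55=1963; balance=39347-1963=37384
48. interest=⌊37384·14/10000⌋=52; principal=2018-52=1966; balance=37384-1966=35418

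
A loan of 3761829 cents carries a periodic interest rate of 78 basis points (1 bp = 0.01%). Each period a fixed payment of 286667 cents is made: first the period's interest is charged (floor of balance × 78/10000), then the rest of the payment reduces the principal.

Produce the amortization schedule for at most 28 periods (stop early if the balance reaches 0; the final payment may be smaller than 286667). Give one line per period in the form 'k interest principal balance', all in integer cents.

1. interest=⌊3761829·78/10000⌋=29342; principal=286667-29342=257325; balance=3761829-257325=3504504
2. interest=⌊3504504·78/10000⌋=27335; principal=286667-27335=259332; balance=3504504-259332=3245172
3. interest=⌊3245172·78/10000⌋=25312; principal=286667-25312=261355; balance=3245172-261355=2983817
4. interest=⌊2983817·78/10000⌋=23273; principal=286667-23273=263394; balance=2983817-263394=2720423
5. interest=⌊2720423·78/10000⌋=21219; principal=286667-21219=265448; balance=2720423-265448=2454975
6. interest=⌊2454975·78/10000⌋=19148; principal=286667-19148=267519; balance=2454975-267519=2187456
7. interest=⌊2187456·78/10000⌋=17062; principal=286667-17062=269605; balance=2187456-269605=1917851
8. interest=⌊1917851·78/10000⌋=14959; principal=286667-14959=271708; balance=1917851-271708=1646143
9. interest=⌊1646143·78/10000⌋=12839; principal=286667-12839=273828; balance=1646143-273828=1372315
10. interest=⌊1372315·78/10000⌋=10704; principal=286667-10704=275963; balance=1372315-275963=1096352
11. interest=⌊1096352·78/10000⌋=8551; principal=286667-8551=278116; balance=1096352-278116=818236
12. interest=⌊818236·78/10000⌋=6382; principal=286667-6382=280285; balance=818236-280285=537951
13. interest=⌊537951·78/10000⌋=4196; principal=286667-4196=282471; balance=537951-282471=255480
14. interest=⌊255480·78/10000⌋=1992; principal=min(286667-1992,255480)=255480; balance=255480-255480=0

1 29342 257325 3504504
2 27335 259332 3245172
3 25312 261355 2983817
4 23273 263394 2720423
5 21219 265448 2454975
6 19148 267519 2187456
7 17062 269605 1917851
8 14959 271708 1646143
9 12839 273828 1372315
10 10704 275963 1096352
11 8551 278116 818236
12 6382 280285 537951
13 4196 282471 255480
14 1992 255480 0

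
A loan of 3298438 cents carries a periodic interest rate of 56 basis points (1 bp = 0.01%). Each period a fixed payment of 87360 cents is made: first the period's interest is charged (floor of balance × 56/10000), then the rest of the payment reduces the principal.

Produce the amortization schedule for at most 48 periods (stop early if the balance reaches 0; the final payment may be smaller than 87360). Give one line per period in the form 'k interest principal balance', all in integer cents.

1. interest=⌊3298438·56/10000⌋=18471; principal=87360-18471=68889; balance=3298438-68889=3229549
2. interest=⌊3229549·56/10000⌋=18085; principal=87360-18085=69275; balance=3229549-69275=3160274
3. interest=⌊3160274·56/10000⌋=17697; principal=87360-17697=69663; balance=3160274-69663=3090611
4. interest=⌊3090611·56/10000⌋=17307; principal=87360-17307=70053; balance=3090611-70053=3020558
5. interest=⌊3020558·56/10000⌋=16915; principal=87360-16915=70445; balance=3020558-70445=2950113
6. interest=⌊2950113·56/10000⌋=16520; principal=87360-16520=70840; balance=2950113-70840=2879273
7. interest=⌊2879273·56/10000⌋=16123; principal=87360-16123=71237; balance=2879273-71237=2808036
8. interest=⌊2808036·56/10000⌋=15725; principal=87360-15725=71635; balance=2808036-71635=2736401
9. interest=⌊2736401·56/10000⌋=15323; principal=87360-15323=72037; balance=2736401-72037=2664364
10. interest=⌊2664364·56/10000⌋=14920; principal=87360-14920=72440; balance=2664364-72440=2591924
11. interest=⌊2591924·56/10000⌋=14514; principal=87360-14514=72846; balance=2591924-72846=2519078
12. interest=⌊2519078·56/10000⌋=14106; principal=87360-14106=73254; balance=2519078-73254=2445824
13. interest=⌊2445824·56/10000⌋=13696; principal=87360-13696=73664; balance=2445824-73664=2372160
14. interest=⌊2372160·56/10000⌋=13284; principal=87360-13284=74076; balance=2372160-74076=2298084
15. interest=⌊2298084·56/10000⌋=12869; principal=87360-12869=74491; balance=2298084-74491=2223593
16. interest=⌊2223593·56/10000⌋=12452; principal=87360-12452=74908; balance=2223593-74908=2148685
17. interest=⌊2148685·56/10000⌋=12032; principal=87360-12032=75328; balance=2148685-75328=2073357
18. interest=⌊2073357·56/10000⌋=11610; principal=87360-11610=75750; balance=2073357-75750=1997607
19. interest=⌊1997607·56/10000⌋=11186; principal=87360-11186=76174; balance=1997607-76174=1921433
20. interest=⌊1921433·56/10000⌋=10760; principal=87360-10760=76600; balance=1921433-76600=1844833
21. interest=⌊1844833·56/10000⌋=10331; principal=87360-10331=77029; balance=1844833-77029=1767804
22. interest=⌊1767804·56/10000⌋=9899; principal=87360-9899=77461; balance=1767804-77461=1690343
23. interest=⌊1690343·56/10000⌋=9465; principal=87360-9465=77895; balance=1690343-77895=1612448
24. interest=⌊1612448·56/10000⌋=9029; principal=87360-9029=78331; balance=1612448-78331=1534117
25. interest=⌊1534117·56/10000⌋=8591; principal=87360-8591=78769; balance=1534117-78769=1455348
26. interest=⌊1455348·56/10000⌋=8149; principal=87360-8149=79211; balance=1455348-79211=1376137
27. interest=⌊1376137·56/10000⌋=7706; principal=87360-7706=79654; balance=1376137-79654=1296483
28. interest=⌊1296483·56/10000⌋=7260; principal=87360-7260=80100; balance=1296483-80100=1216383
29. interest=⌊1216383·56/10000⌋=6811; principal=87360-6811=80549; balance=1216383-80549=1135834
30. interest=⌊1135834·56/10000⌋=6360; principal=87360-6360=81000; balance=1135834-81000=1054834
31. interest=⌊1054834·56/10000⌋=5907; principal=87360-5907=81453; balance=1054834-81453=973381
32. interest=⌊973381·56/10000⌋=5450; principal=87360-5450=81910; balance=973381-81910=891471
33. interest=⌊891471·56/10000⌋=4992; principal=87360-4992=82368; balance=891471-82368=809103
34. interest=⌊809103·56/10000⌋=4530; principal=87360-4530=82830; balance=809103-82830=726273
35. interest=⌊726273·56/10000⌋=4067; principal=87360-4067=83293; balance=726273-83293=642980
36. interest=⌊642980·56/10000⌋=3600; principal=87360-3600=83760; balance=642980-83760=559220
37. interest=⌊559220·56/10000⌋=3131; principal=87360-3131=84229; balance=559220-84229=474991
38. interest=⌊474991·56/10000⌋=2659; principal=87360-2659=84701; balance=474991-84701=390290
39. interest=⌊390290·56/10000⌋=2185; principal=87360-2185=85175; balance=390290-85175=305115
40. interest=⌊305115·56/10000⌋=1708; principal=87360-1708=85652; balance=305115-85652=219463
41. interest=⌊219463·56/10000⌋=1228; principal=87360-1228=86132; balance=219463-86132=133331
42. interest=⌊133331·56/10000⌋=746; principal=87360-746=86614; balance=133331-86614=46717
43. interest=⌊46717·56/10000⌋=261; principal=min(87360-261,46717)=46717; balance=46717-46717=0

1 18471 68889 3229549
2 18085 69275 3160274
3 17697 69663 3090611
4 17307 70053 3020558
5 16915 70445 2950113
6 16520 70840 2879273
7 16123 71237 2808036
8 15725 71635 2736401
9 15323 72037 2664364
10 14920 72440 2591924
11 14514 72846 2519078
12 14106 73254 2445824
13 13696 73664 2372160
14 13284 74076 2298084
15 12869 74491 2223593
16 12452 74908 2148685
17 12032 75328 2073357
18 11610 75750 1997607
19 11186 76174 1921433
20 10760 76600 1844833
21 10331 77029 1767804
22 9899 77461 1690343
23 9465 77895 1612448
24 9029 78331 1534117
25 8591 78769 1455348
26 8149 79211 1376137
27 7706 79654 1296483
28 7260 80100 1216383
29 6811 80549 1135834
30 6360 81000 1054834
31 5907 81453 973381
32 5450 81910 891471
33 4992 82368 809103
34 4530 82830 726273
35 4067 83293 642980
36 3600 83760 559220
37 3131 84229 474991
38 2659 84701 390290
39 2185 85175 305115
40 1708 85652 219463
41 1228 86132 133331
42 746 86614 46717
43 261 46717 0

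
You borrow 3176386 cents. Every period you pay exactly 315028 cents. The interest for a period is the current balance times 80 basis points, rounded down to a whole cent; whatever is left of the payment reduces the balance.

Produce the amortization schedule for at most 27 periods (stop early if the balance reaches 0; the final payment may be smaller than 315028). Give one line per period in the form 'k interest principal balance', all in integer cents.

1 25411 289617 2886769
2 23094 291934 2594835
3 20758 294270 2300565
4 18404 296624 2003941
5 16031 298997 1704944
6 13639 301389 1403555
7 11228 303800 1099755
8 8798 306230 793525
9 6348 308680 484845
10 3878 311150 173695
11 1389 173695 0

1. interest=⌊3176386·80/10000⌋=25411; principal=315028-25411=289617; balance=3176386-289617=2886769
2. interest=⌊2886769·80/10000⌋=23094; principal=315028-23094=291934; balance=2886769-291934=2594835
3. interest=⌊2594835·80/10000⌋=20758; principal=315028-20758=294270; balance=2594835-294270=2300565
4. interest=⌊2300565·80/10000⌋=18404; principal=315028-18404=296624; balance=2300565-296624=2003941
5. interest=⌊2003941·80/10000⌋=16031; principal=315028-16031=298997; balance=2003941-298997=1704944
6. interest=⌊1704944·80/10000⌋=13639; principal=315028-13639=301389; balance=1704944-301389=1403555
7. interest=⌊1403555·80/10000⌋=11228; principal=315028-11228=303800; balance=1403555-303800=1099755
8. interest=⌊1099755·80/10000⌋=8798; principal=315028-8798=306230; balance=1099755-306230=793525
9. interest=⌊793525·80/10000⌋=6348; principal=315028-6348=308680; balance=793525-308680=484845
10. interest=⌊484845·80/10000⌋=3878; principal=315028-3878=311150; balance=484845-311150=173695
11. interest=⌊173695·80/10000⌋=1389; principal=min(315028-1389,173695)=173695; balance=173695-173695=0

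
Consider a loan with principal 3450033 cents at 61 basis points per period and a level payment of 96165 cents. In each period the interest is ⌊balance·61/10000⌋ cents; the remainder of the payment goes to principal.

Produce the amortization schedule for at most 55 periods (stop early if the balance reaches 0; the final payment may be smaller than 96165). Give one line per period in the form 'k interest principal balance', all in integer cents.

1. interest=⌊3450033·61/10000⌋=21045; principal=96165-21045=75120; balance=3450033-75120=3374913
2. interest=⌊3374913·61/10000⌋=20586; principal=96165-20586=75579; balance=3374913-75579=3299334
3. interest=⌊3299334·61/10000⌋=20125; principal=96165-20125=76040; balance=3299334-76040=3223294
4. interest=⌊3223294·61/10000⌋=19662; principal=96165-19662=76503; balance=3223294-76503=3146791
5. interest=⌊3146791·61/10000⌋=19195; principal=96165-19195=76970; balance=3146791-76970=3069821
6. interest=⌊3069821·61/10000⌋=18725; principal=96165-18725=77440; balance=3069821-77440=2992381
7. interest=⌊2992381·61/10000⌋=18253; principal=96165-18253=77912; balance=2992381-77912=2914469
8. interest=⌊2914469·61/10000⌋=17778; principal=96165-17778=78387; balance=2914469-78387=2836082
9. interest=⌊2836082·61/10000⌋=17300; principal=96165-17300=78865; balance=2836082-78865=2757217
10. interest=⌊2757217·61/10000⌋=16819; principal=96165-16819=79346; balance=2757217-79346=2677871
11. interest=⌊2677871·61/10000⌋=16335; principal=96165-16335=79830; balance=2677871-79830=2598041
12. interest=⌊2598041·61/10000⌋=15848; principal=96165-15848=80317; balance=2598041-80317=2517724
13. interest=⌊2517724·61/10000⌋=15358; principal=96165-15358=80807; balance=2517724-80807=2436917
14. interest=⌊2436917·61/10000⌋=14865; principal=96165-14865=81300; balance=2436917-81300=2355617
15. interest=⌊2355617·61/10000⌋=14369; principal=96165-14369=81796; balance=2355617-81796=2273821
16. interest=⌊2273821·61/10000⌋=13870; principal=96165-13870=82295; balance=2273821-82295=2191526
17. interest=⌊2191526·61/10000⌋=13368; principal=96165-13368=82797; balance=2191526-82797=2108729
18. interest=⌊2108729·61/10000⌋=12863; principal=96165-12863=83302; balance=2108729-83302=2025427
19. interest=⌊2025427·61/10000⌋=12355; principal=96165-12355=83810; balance=2025427-83810=1941617
20. interest=⌊1941617·61/10000⌋=11843; principal=96165-11843=84322; balance=1941617-84322=1857295
21. interest=⌊1857295·61/10000⌋=11329; principal=96165-11329=84836; balance=1857295-84836=1772459
22. interest=⌊1772459·61/10000⌋=10811; principal=96165-10811=85354; balance=1772459-85354=1687105
23. interest=⌊1687105·61/10000⌋=10291; principal=96165-10291=85874; balance=1687105-85874=1601231
24. interest=⌊1601231·61/10000⌋=9767; principal=96165-9767=86398; balance=1601231-86398=1514833
25. interest=⌊1514833·61/10000⌋=9240; principal=96165-9240=86925; balance=1514833-86925=1427908
26. interest=⌊1427908·61/10000⌋=8710; principal=96165-8710=87455; balance=1427908-87455=1340453
27. interest=⌊1340453·61/10000⌋=8176; principal=96165-8176=87989; balance=1340453-87989=1252464
28. interest=⌊1252464·61/10000⌋=7640; principal=96165-7640=88525; balance=1252464-88525=1163939
29. interest=⌊1163939·61/10000⌋=7100; principal=96165-7100=89065; balance=1163939-89065=1074874
30. interest=⌊1074874·61/10000⌋=6556; principal=96165-6556=89609; balance=1074874-89609=985265
31. interest=⌊985265·61/10000⌋=6010; principal=96165-6010=90155; balance=985265-90155=895110
32. interest=⌊895110·61/10000⌋=5460; principal=96165-5460=90705; balance=895110-90705=804405
33. interest=⌊804405·61/10000⌋=4906; principal=96165-4906=91259; balance=804405-91259=713146
34. interest=⌊713146·61/10000⌋=4350; principal=96165-4350=91815; balance=713146-91815=621331
35. interest=⌊621331·61/10000⌋=3790; principal=96165-3790=92375; balance=621331-92375=528956
36. interest=⌊528956·61/10000⌋=3226; principal=96165-3226=92939; balance=528956-92939=436017
37. interest=⌊436017·61/10000⌋=2659; principal=96165-2659=93506; balance=436017-93506=342511
38. interest=⌊342511·61/10000⌋=2089; principal=96165-2089=94076; balance=342511-94076=248435
39. interest=⌊248435·61/10000⌋=1515; principal=96165-1515=94650; balance=248435-94650=153785
40. interest=⌊153785·61/10000⌋=938; principal=96165-938=95227; balance=153785-95227=58558
41. interest=⌊58558·61/10000⌋=357; principal=min(96165-357,58558)=58558; balance=58558-58558=0

1 21045 75120 3374913
2 20586 75579 3299334
3 20125 76040 3223294
4 19662 76503 3146791
5 19195 76970 3069821
6 18725 77440 2992381
7 18253 77912 2914469
8 17778 78387 2836082
9 17300 78865 2757217
10 16819 79346 2677871
11 16335 79830 2598041
12 15848 80317 2517724
13 15358 80807 2436917
14 14865 81300 2355617
15 14369 81796 2273821
16 13870 82295 2191526
17 13368 82797 2108729
18 12863 83302 2025427
19 12355 83810 1941617
20 11843 84322 1857295
21 11329 84836 1772459
22 10811 85354 1687105
23 10291 85874 1601231
24 9767 86398 1514833
25 9240 86925 1427908
26 8710 87455 1340453
27 8176 87989 1252464
28 7640 88525 1163939
29 7100 89065 1074874
30 6556 89609 985265
31 6010 90155 895110
32 5460 90705 804405
33 4906 91259 713146
34 4350 91815 621331
35 3790 92375 528956
36 3226 92939 436017
37 2659 93506 342511
38 2089 94076 248435
39 1515 94650 153785
40 938 95227 58558
41 357 58558 0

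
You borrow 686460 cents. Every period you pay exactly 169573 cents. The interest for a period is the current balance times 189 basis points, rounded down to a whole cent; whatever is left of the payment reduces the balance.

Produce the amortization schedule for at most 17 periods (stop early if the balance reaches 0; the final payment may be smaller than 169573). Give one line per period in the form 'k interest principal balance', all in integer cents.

1 12974 156599 529861
2 10014 159559 370302
3 6998 162575 207727
4 3926 165647 42080
5 795 42080 0

1. interest=⌊686460·189/10000⌋=12974; principal=169573-12974=156599; balance=686460-156599=529861
2. interest=⌊529861·189/10000⌋=10014; principal=169573-10014=159559; balance=529861-159559=370302
3. interest=⌊370302·189/10000⌋=6998; principal=169573-6998=162575; balance=370302-162575=207727
4. interest=⌊207727·189/10000⌋=3926; principal=169573-3926=165647; balance=207727-165647=42080
5. interest=⌊42080·189/10000⌋=795; principal=min(169573-795,42080)=42080; balance=42080-42080=0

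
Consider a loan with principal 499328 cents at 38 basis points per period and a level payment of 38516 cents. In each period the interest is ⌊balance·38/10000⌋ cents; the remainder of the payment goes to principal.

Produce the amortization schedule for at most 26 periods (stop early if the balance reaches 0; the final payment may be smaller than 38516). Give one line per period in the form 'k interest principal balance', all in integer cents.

1 1897 36619 462709
2 1758 36758 425951
3 1618 36898 389053
4 1478 37038 352015
5 1337 37179 314836
6 1196 37320 277516
7 1054 37462 240054
8 912 37604 202450
9 769 37747 164703
10 625 37891 126812
11 481 38035 88777
12 337 38179 50598
13 192 38324 12274
14 46 12274 0

1. interest=⌊499328·38/10000⌋=1897; principal=38516-1897=36619; balance=499328-36619=462709
2. interest=⌊462709·38/10000⌋=1758; principal=38516-1758=36758; balance=462709-36758=425951
3. interest=⌊425951·38/10000⌋=1618; principal=38516-1618=36898; balance=425951-36898=389053
4. interest=⌊389053·38/10000⌋=1478; principal=38516-1478=37038; balance=389053-37038=352015
5. interest=⌊352015·38/10000⌋=1337; principal=38516-1337=37179; balance=352015-37179=314836
6. interest=⌊314836·38/10000⌋=1196; principal=38516-1196=37320; balance=314836-37320=277516
7. interest=⌊277516·38/10000⌋=1054; principal=38516-1054=37462; balance=277516-37462=240054
8. interest=⌊240054·38/10000⌋=912; principal=38516-912=37604; balance=240054-37604=202450
9. interest=⌊202450·38/10000⌋=769; principal=38516-769=37747; balance=202450-37747=164703
10. interest=⌊164703·38/10000⌋=625; principal=38516-625=37891; balance=164703-37891=126812
11. interest=⌊126812·38/10000⌋=481; principal=38516-481=38035; balance=126812-38035=88777
12. interest=⌊88777·38/10000⌋=337; principal=38516-337=38179; balance=88777-38179=50598
13. interest=⌊50598·38/10000⌋=192; principal=38516-192=38324; balance=50598-38324=12274
14. interest=⌊12274·38/10000⌋=46; principal=min(38516-46,12274)=12274; balance=12274-12274=0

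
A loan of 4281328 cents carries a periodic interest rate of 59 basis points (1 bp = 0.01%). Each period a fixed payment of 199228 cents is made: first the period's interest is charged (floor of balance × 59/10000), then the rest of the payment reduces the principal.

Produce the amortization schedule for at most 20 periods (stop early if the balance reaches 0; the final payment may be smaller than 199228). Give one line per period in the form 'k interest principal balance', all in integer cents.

1. interest=⌊4281328·59/10000⌋=25259; principal=199228-25259=173969; balance=4281328-173969=4107359
2. interest=⌊4107359·59/10000⌋=24233; principal=199228-24233=174995; balance=4107359-174995=3932364
3. interest=⌊3932364·59/10000⌋=23200; principal=199228-23200=176028; balance=3932364-176028=3756336
4. interest=⌊3756336·59/10000⌋=22162; principal=199228-22162=177066; balance=3756336-177066=3579270
5. interest=⌊3579270·59/10000⌋=21117; principal=199228-21117=178111; balance=3579270-178111=3401159
6. interest=⌊3401159·59/10000⌋=20066; principal=199228-20066=179162; balance=3401159-179162=3221997
7. interest=⌊3221997·59/10000⌋=19009; principal=199228-19009=180219; balance=3221997-180219=3041778
8. interest=⌊3041778·59/10000⌋=17946; principal=199228-17946=181282; balance=3041778-181282=2860496
9. interest=⌊2860496·59/10000⌋=16876; principal=199228-16876=182352; balance=2860496-182352=2678144
10. interest=⌊2678144·59/10000⌋=15801; principal=199228-15801=183427; balance=2678144-183427=2494717
11. interest=⌊2494717·59/10000⌋=14718; principal=199228-14718=184510; balance=2494717-184510=2310207
12. interest=⌊2310207·59/10000⌋=13630; principal=199228-13630=185598; balance=2310207-185598=2124609
13. interest=⌊2124609·59/10000⌋=12535; principal=199228-12535=186693; balance=2124609-186693=1937916
14. interest=⌊1937916·59/10000⌋=11433; principal=199228-11433=187795; balance=1937916-187795=1750121
15. interest=⌊1750121·59/10000⌋=10325; principal=199228-10325=188903; balance=1750121-188903=1561218
16. interest=⌊1561218·59/10000⌋=9211; principal=199228-9211=190017; balance=1561218-190017=1371201
17. interest=⌊1371201·59/10000⌋=8090; principal=199228-8090=191138; balance=1371201-191138=1180063
18. interest=⌊1180063·59/10000⌋=6962; principal=199228-6962=192266; balance=1180063-192266=987797
19. interest=⌊987797·59/10000⌋=5828; principal=199228-5828=193400; balance=987797-193400=794397
20. interest=⌊794397·59/10000⌋=4686; principal=199228-4686=194542; balance=794397-194542=599855

1 25259 173969 4107359
2 24233 174995 3932364
3 23200 176028 3756336
4 22162 177066 3579270
5 21117 178111 3401159
6 20066 179162 3221997
7 19009 180219 3041778
8 17946 181282 2860496
9 16876 182352 2678144
10 15801 183427 2494717
11 14718 184510 2310207
12 13630 185598 2124609
13 12535 186693 1937916
14 11433 187795 1750121
15 10325 188903 1561218
16 9211 190017 1371201
17 8090 191138 1180063
18 6962 192266 987797
19 5828 193400 794397
20 4686 194542 599855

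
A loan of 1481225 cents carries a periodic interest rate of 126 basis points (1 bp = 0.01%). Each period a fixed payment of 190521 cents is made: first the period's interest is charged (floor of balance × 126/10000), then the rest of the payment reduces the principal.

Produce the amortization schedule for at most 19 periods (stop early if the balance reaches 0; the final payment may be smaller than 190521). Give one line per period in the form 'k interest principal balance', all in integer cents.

1. interest=⌊1481225·126/10000⌋=18663; principal=190521-18663=171858; balance=1481225-171858=1309367
2. interest=⌊1309367·126/10000⌋=16498; principal=190521-16498=174023; balance=1309367-174023=1135344
3. interest=⌊1135344·126/10000⌋=14305; principal=190521-14305=176216; balance=1135344-176216=959128
4. interest=⌊959128·126/10000⌋=12085; principal=190521-12085=178436; balance=959128-178436=780692
5. interest=⌊780692·126/10000⌋=9836; principal=190521-9836=180685; balance=780692-180685=600007
6. interest=⌊600007·126/10000⌋=7560; principal=190521-7560=182961; balance=600007-182961=417046
7. interest=⌊417046·126/10000⌋=5254; principal=190521-5254=185267; balance=417046-185267=231779
8. interest=⌊231779·126/10000⌋=2920; principal=190521-2920=187601; balance=231779-187601=44178
9. interest=⌊44178·126/10000⌋=556; principal=min(190521-556,44178)=44178; balance=44178-44178=0

1 18663 171858 1309367
2 16498 174023 1135344
3 14305 176216 959128
4 12085 178436 780692
5 9836 180685 600007
6 7560 182961 417046
7 5254 185267 231779
8 2920 187601 44178
9 556 44178 0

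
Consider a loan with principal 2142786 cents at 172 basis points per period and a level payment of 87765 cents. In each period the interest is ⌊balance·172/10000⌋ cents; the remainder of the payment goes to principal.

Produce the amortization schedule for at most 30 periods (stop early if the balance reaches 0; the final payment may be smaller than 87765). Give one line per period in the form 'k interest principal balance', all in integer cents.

1 36855 50910 2091876
2 35980 51785 2040091
3 35089 52676 1987415
4 34183 53582 1933833
5 33261 54504 1879329
6 32324 55441 1823888
7 31370 56395 1767493
8 30400 57365 1710128
9 29414 58351 1651777
10 28410 59355 1592422
11 27389 60376 1532046
12 26351 61414 1470632
13 25294 62471 1408161
14 24220 63545 1344616
15 23127 64638 1279978
16 22015 65750 1214228
17 20884 66881 1147347
18 19734 68031 1079316
19 18564 69201 1010115
20 17373 70392 939723
21 16163 71602 868121
22 14931 72834 795287
23 13678 74087 721200
24 12404 75361 645839
25 11108 76657 569182
26 9789 77976 491206
27 8448 79317 411889
28 7084 80681 331208
29 5696 82069 249139
30 4285 83480 165659

1. interest=⌊2142786·172/10000⌋=36855; principal=87765-36855=50910; balance=2142786-50910=2091876
2. interest=⌊2091876·172/10000⌋=35980; principal=87765-35980=51785; balance=2091876-51785=2040091
3. interest=⌊2040091·172/10000⌋=35089; principal=87765-35089=52676; balance=2040091-52676=1987415
4. interest=⌊1987415·172/10000⌋=34183; principal=87765-34183=53582; balance=1987415-53582=1933833
5. interest=⌊1933833·172/10000⌋=33261; principal=87765-33261=54504; balance=1933833-54504=1879329
6. interest=⌊1879329·172/10000⌋=32324; principal=87765-32324=55441; balance=1879329-55441=1823888
7. interest=⌊1823888·172/10000⌋=31370; principal=87765-31370=56395; balance=1823888-56395=1767493
8. interest=⌊1767493·172/10000⌋=30400; principal=87765-30400=57365; balance=1767493-57365=1710128
9. interest=⌊1710128·172/10000⌋=29414; principal=87765-29414=58351; balance=1710128-58351=1651777
10. interest=⌊1651777·172/10000⌋=28410; principal=87765-28410=59355; balance=1651777-59355=1592422
11. interest=⌊1592422·172/10000⌋=27389; principal=87765-27389=60376; balance=1592422-60376=1532046
12. interest=⌊1532046·172/10000⌋=26351; principal=87765-26351=61414; balance=1532046-61414=1470632
13. interest=⌊1470632·172/10000⌋=25294; principal=87765-25294=62471; balance=1470632-62471=1408161
14. interest=⌊1408161·172/10000⌋=24220; principal=87765-24220=63545; balance=1408161-63545=1344616
15. interest=⌊1344616·172/10000⌋=23127; principal=87765-23127=64638; balance=1344616-64638=1279978
16. interest=⌊1279978·172/10000⌋=22015; principal=87765-22015=65750; balance=1279978-65750=1214228
17. interest=⌊1214228·172/10000⌋=20884; principal=87765-20884=66881; balance=1214228-66881=1147347
18. interest=⌊1147347·172/10000⌋=19734; principal=87765-19734=68031; balance=1147347-68031=1079316
19. interest=⌊1079316·172/10000⌋=18564; principal=87765-18564=69201; balance=1079316-69201=1010115
20. interest=⌊1010115·172/10000⌋=17373; principal=87765-17373=70392; balance=1010115-70392=939723
21. interest=⌊939723·172/10000⌋=16163; principal=87765-16163=71602; balance=939723-71602=868121
22. interest=⌊868121·172/10000⌋=14931; principal=87765-14931=72834; balance=868121-72834=795287
23. interest=⌊795287·172/10000⌋=13678; principal=87765-13678=74087; balance=795287-74087=721200
24. interest=⌊721200·172/10000⌋=12404; principal=87765-12404=75361; balance=721200-75361=645839
25. interest=⌊645839·172/10000⌋=11108; principal=87765-11108=76657; balance=645839-76657=569182
26. interest=⌊569182·172/10000⌋=9789; principal=87765-9789=77976; balance=569182-77976=491206
27. interest=⌊491206·172/10000⌋=8448; principal=87765-8448=79317; balance=491206-79317=411889
28. interest=⌊411889·172/10000⌋=7084; principal=87765-7084=80681; balance=411889-80681=331208
29. interest=⌊331208·172/10000⌋=5696; principal=87765-5696=82069; balance=331208-82069=249139
30. interest=⌊249139·172/10000⌋=4285; principal=87765-4285=83480; balance=249139-83480=165659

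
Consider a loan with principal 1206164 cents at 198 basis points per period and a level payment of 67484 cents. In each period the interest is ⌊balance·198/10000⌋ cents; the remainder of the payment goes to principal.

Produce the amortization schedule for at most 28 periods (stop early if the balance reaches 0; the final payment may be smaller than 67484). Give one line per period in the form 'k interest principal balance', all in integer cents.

1. interest=⌊1206164·198/10000⌋=23882; principal=67484-23882=43602; balance=1206164-43602=1162562
2. interest=⌊1162562·198/10000⌋=23018; principal=67484-23018=44466; balance=1162562-44466=1118096
3. interest=⌊1118096·198/10000⌋=22138; principal=67484-22138=45346; balance=1118096-45346=1072750
4. interest=⌊1072750·198/10000⌋=21240; principal=67484-21240=46244; balance=1072750-46244=1026506
5. interest=⌊1026506·198/10000⌋=20324; principal=67484-20324=47160; balance=1026506-47160=979346
6. interest=⌊979346·198/10000⌋=19391; principal=67484-19391=48093; balance=979346-48093=931253
7. interest=⌊931253·198/10000⌋=18438; principal=67484-18438=49046; balance=931253-49046=882207
8. interest=⌊882207·198/10000⌋=17467; principal=67484-17467=50017; balance=882207-50017=832190
9. interest=⌊832190·198/10000⌋=16477; principal=67484-16477=51007; balance=832190-51007=781183
10. interest=⌊781183·198/10000⌋=15467; principal=67484-15467=52017; balance=781183-52017=729166
11. interest=⌊729166·198/10000⌋=14437; principal=67484-14437=53047; balance=729166-53047=676119
12. interest=⌊676119·198/10000⌋=13387; principal=67484-13387=54097; balance=676119-54097=622022
13. interest=⌊622022·198/10000⌋=12316; principal=67484-12316=55168; balance=622022-55168=566854
14. interest=⌊566854·198/10000⌋=11223; principal=67484-11223=56261; balance=566854-56261=510593
15. interest=⌊510593·198/10000⌋=10109; principal=67484-10109=57375; balance=510593-57375=453218
16. interest=⌊453218·198/10000⌋=8973; principal=67484-8973=58511; balance=453218-58511=394707
17. interest=⌊394707·198/10000⌋=7815; principal=67484-7815=59669; balance=394707-59669=335038
18. interest=⌊335038·198/10000⌋=6633; principal=67484-6633=60851; balance=335038-60851=274187
19. interest=⌊274187·198/10000⌋=5428; principal=67484-5428=62056; balance=274187-62056=212131
20. interest=⌊212131·198/10000⌋=4200; principal=67484-4200=63284; balance=212131-63284=148847
21. interest=⌊148847·198/10000⌋=2947; principal=67484-2947=64537; balance=148847-64537=84310
22. interest=⌊84310·198/10000⌋=1669; principal=67484-1669=65815; balance=84310-65815=18495
23. interest=⌊18495·198/10000⌋=366; principal=min(67484-366,18495)=18495; balance=18495-18495=0

1 23882 43602 1162562
2 23018 44466 1118096
3 22138 45346 1072750
4 21240 46244 1026506
5 20324 47160 979346
6 19391 48093 931253
7 18438 49046 882207
8 17467 50017 832190
9 16477 51007 781183
10 15467 52017 729166
11 14437 53047 676119
12 13387 54097 622022
13 12316 55168 566854
14 11223 56261 510593
15 10109 57375 453218
16 8973 58511 394707
17 7815 59669 335038
18 6633 60851 274187
19 5428 62056 212131
20 4200 63284 148847
21 2947 64537 84310
22 1669 65815 18495
23 366 18495 0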